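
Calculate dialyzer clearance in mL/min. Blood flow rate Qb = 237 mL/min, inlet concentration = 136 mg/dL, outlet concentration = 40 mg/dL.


K = Qb * (Cb_in - Cb_out) / Cb_in
K = 237 * (136 - 40) / 136
K = 167.3 mL/min


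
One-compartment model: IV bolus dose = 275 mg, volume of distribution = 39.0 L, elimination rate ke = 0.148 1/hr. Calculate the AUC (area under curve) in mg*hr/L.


C0 = Dose/Vd = 275/39.0 = 7.05128 mg/L
AUC = C0/ke = 7.05128/0.148
AUC = 47.64 mg*hr/L


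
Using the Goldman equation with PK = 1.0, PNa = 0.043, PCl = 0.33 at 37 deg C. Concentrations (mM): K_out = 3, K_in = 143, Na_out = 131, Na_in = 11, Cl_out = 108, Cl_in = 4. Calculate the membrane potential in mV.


Vm = (RT/F)*ln((PK*Ko + PNa*Nao + PCl*Cli)/(PK*Ki + PNa*Nai + PCl*Clo))
Numer = 9.953, Denom = 179.113
Vm = -77.24 mV


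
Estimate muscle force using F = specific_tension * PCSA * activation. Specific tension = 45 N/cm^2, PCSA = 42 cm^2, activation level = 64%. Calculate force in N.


F = sigma * PCSA * activation
F = 45 * 42 * 0.64
F = 1210 N


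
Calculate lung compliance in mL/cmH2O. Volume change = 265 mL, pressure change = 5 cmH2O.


C = dV / dP
C = 265 / 5
C = 53 mL/cmH2O


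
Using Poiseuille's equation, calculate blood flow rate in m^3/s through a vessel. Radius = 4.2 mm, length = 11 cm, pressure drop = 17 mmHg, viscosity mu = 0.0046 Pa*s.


Q = pi*r^4*dP / (8*mu*L)
r = 0.0042 m, L = 0.11 m
dP = 17 mmHg = 2266.474 Pa
Q = 5.4734e-04 m^3/s


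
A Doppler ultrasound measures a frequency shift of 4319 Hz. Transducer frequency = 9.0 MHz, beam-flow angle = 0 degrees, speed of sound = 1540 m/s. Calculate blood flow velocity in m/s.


v = fd * c / (2 * f0 * cos(theta))
v = 4319 * 1540 / (2 * 9.0000e+06 * cos(0))
v = 0.3695 m/s


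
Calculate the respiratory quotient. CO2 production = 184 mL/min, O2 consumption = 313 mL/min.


RQ = VCO2 / VO2
RQ = 184 / 313
RQ = 0.5879


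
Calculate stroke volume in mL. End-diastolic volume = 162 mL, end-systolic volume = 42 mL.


SV = EDV - ESV
SV = 162 - 42
SV = 120 mL


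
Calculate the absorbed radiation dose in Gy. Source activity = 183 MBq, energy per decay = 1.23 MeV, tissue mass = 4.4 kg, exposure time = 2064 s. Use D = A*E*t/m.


A = 183 MBq = 1.8300e+08 Bq
E = 1.23 MeV = 1.97046e-13 J
D = A*E*t/m = 1.8300e+08*1.97046e-13*2064/4.4
D = 0.01692 Gy


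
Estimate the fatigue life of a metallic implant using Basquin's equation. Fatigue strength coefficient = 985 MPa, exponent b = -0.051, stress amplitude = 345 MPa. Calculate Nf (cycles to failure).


sigma_a = sigma_f' * (2Nf)^b
2Nf = (sigma_a/sigma_f')^(1/b)
2Nf = (345/985)^(1/-0.051)
2Nf = 8.5835971e+08
Nf = 4.2918e+08


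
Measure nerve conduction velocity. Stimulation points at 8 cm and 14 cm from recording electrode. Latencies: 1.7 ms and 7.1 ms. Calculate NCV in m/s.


Distance = (14 - 8) / 100 = 0.06 m
dt = (7.1 - 1.7) / 1000 = 0.0054 s
NCV = dist / dt = 11.11 m/s


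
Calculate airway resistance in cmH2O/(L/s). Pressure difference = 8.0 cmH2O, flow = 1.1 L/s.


R = dP / flow
R = 8.0 / 1.1
R = 7.273 cmH2O/(L/s)


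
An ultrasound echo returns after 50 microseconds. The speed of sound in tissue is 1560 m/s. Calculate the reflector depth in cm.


depth = c * t / 2
t = 50 us = 5.0000e-05 s
depth = 1560 * 5.0000e-05 / 2
depth = 0.039 m = 3.9 cm


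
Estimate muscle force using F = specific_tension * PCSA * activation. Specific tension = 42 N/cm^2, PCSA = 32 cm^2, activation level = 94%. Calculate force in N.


F = sigma * PCSA * activation
F = 42 * 32 * 0.94
F = 1263 N


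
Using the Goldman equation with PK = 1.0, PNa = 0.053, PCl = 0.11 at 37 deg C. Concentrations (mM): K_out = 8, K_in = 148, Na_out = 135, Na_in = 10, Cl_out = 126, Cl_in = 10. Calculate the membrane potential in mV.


Vm = (RT/F)*ln((PK*Ko + PNa*Nao + PCl*Cli)/(PK*Ki + PNa*Nai + PCl*Clo))
Numer = 16.255, Denom = 162.39
Vm = -61.51 mV


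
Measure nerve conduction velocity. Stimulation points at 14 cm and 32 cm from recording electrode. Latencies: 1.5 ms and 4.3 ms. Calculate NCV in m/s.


Distance = (32 - 14) / 100 = 0.18 m
dt = (4.3 - 1.5) / 1000 = 0.0028 s
NCV = dist / dt = 64.29 m/s


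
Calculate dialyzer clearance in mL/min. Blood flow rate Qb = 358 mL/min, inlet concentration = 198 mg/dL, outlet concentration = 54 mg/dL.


K = Qb * (Cb_in - Cb_out) / Cb_in
K = 358 * (198 - 54) / 198
K = 260.4 mL/min


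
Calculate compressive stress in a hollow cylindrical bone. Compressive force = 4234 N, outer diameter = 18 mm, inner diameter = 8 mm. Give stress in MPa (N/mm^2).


A = pi*(r_o^2 - r_i^2)
r_o = 9 mm, r_i = 4 mm
A = 204.204 mm^2
sigma = F/A = 4234 / 204.204
sigma = 20.73 MPa


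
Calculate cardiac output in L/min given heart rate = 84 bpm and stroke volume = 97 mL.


CO = HR * SV
CO = 84 * 97 / 1000
CO = 8.148 L/min


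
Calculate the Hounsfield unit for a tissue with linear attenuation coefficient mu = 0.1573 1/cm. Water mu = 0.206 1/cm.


HU = ((mu_tissue - mu_water) / mu_water) * 1000
HU = ((0.1573 - 0.206) / 0.206) * 1000
HU = -236.4


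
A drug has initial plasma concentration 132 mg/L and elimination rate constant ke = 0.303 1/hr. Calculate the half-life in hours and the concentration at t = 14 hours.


t_half = ln(2) / ke = 0.693147 / 0.303 = 2.288 hr
C(t) = C0 * exp(-ke*t) = 132 * exp(-0.303*14)
C(14) = 1.898 mg/L


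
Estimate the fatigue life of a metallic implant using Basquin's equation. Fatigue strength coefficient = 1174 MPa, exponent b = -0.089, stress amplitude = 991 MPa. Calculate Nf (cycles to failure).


sigma_a = sigma_f' * (2Nf)^b
2Nf = (sigma_a/sigma_f')^(1/b)
2Nf = (991/1174)^(1/-0.089)
2Nf = 6.7128022
Nf = 3.356


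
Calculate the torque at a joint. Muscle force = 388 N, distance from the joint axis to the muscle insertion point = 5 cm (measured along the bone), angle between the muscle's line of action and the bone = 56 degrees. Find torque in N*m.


Torque = F * d * sin(theta)   (moment arm = d*sin(theta))
d = 5 cm = 0.05 m
Torque = 388 * 0.05 * sin(56)
Torque = 16.08 N*m


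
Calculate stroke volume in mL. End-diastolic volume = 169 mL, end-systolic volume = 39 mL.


SV = EDV - ESV
SV = 169 - 39
SV = 130 mL


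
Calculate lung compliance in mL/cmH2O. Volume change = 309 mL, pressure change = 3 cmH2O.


C = dV / dP
C = 309 / 3
C = 103 mL/cmH2O


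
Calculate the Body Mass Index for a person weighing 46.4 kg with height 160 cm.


BMI = weight / height^2
height = 160 cm = 1.6 m
BMI = 46.4 / 1.6^2
BMI = 18.12 kg/m^2


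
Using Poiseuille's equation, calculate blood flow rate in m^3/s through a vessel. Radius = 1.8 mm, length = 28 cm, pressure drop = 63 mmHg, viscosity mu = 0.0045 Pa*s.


Q = pi*r^4*dP / (8*mu*L)
r = 0.0018 m, L = 0.28 m
dP = 63 mmHg = 8399.286 Pa
Q = 2.7480e-05 m^3/s


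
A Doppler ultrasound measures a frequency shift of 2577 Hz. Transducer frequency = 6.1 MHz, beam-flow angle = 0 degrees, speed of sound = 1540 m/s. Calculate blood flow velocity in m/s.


v = fd * c / (2 * f0 * cos(theta))
v = 2577 * 1540 / (2 * 6.1000e+06 * cos(0))
v = 0.3253 m/s


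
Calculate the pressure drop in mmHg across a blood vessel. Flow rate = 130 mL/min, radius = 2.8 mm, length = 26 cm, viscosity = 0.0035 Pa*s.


dP = 8*mu*L*Q / (pi*r^4)
Q = 130 mL/min = 2.16667e-06 m^3/s
dP = 81.685 Pa = 81.685 / 133.322 mmHg = 0.6127 mmHg


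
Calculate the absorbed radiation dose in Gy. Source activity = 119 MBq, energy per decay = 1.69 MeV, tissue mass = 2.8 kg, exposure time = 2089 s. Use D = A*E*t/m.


A = 119 MBq = 1.1900e+08 Bq
E = 1.69 MeV = 2.70738e-13 J
D = A*E*t/m = 1.1900e+08*2.70738e-13*2089/2.8
D = 0.02404 Gy


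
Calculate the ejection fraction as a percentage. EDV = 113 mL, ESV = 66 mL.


SV = EDV - ESV = 113 - 66 = 47 mL
EF = SV/EDV * 100 = 47/113 * 100
EF = 41.59%


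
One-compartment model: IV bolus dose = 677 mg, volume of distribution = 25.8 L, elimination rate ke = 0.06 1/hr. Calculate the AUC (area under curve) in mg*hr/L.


C0 = Dose/Vd = 677/25.8 = 26.2403 mg/L
AUC = C0/ke = 26.2403/0.06
AUC = 437.3 mg*hr/L


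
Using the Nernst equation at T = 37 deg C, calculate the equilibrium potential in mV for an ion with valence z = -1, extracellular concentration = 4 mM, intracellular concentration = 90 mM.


E = (RT/(zF)) * ln(C_out/C_in)
T = 37 + 273.15 = 310.15 K
E = (8.314 * 310.15 / (-1 * 96485)) * ln(4/90)
E = 83.21 mV


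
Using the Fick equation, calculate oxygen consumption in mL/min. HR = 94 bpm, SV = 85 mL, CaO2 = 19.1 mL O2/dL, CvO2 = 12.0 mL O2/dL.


CO = HR*SV = 94*85/1000 = 7.99 L/min
a-v O2 diff = 19.1 - 12.0 = 7.1 mL/dL
VO2 = CO * (CaO2-CvO2) * 10 dL/L
VO2 = 7.99 * 7.1 * 10
VO2 = 567.3 mL/min


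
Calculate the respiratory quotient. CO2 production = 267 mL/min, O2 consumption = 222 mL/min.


RQ = VCO2 / VO2
RQ = 267 / 222
RQ = 1.203


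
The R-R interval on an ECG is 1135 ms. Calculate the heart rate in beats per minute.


HR = 60 / RR_interval(s)
RR = 1135 ms = 1.135 s
HR = 60 / 1.135 = 52.86 bpm


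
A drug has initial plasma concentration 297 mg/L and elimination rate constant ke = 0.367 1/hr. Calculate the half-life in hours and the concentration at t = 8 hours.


t_half = ln(2) / ke = 0.693147 / 0.367 = 1.889 hr
C(t) = C0 * exp(-ke*t) = 297 * exp(-0.367*8)
C(8) = 15.76 mg/L


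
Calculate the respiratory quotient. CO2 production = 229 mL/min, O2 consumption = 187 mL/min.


RQ = VCO2 / VO2
RQ = 229 / 187
RQ = 1.225


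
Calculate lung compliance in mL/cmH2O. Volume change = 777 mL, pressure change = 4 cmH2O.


C = dV / dP
C = 777 / 4
C = 194.2 mL/cmH2O


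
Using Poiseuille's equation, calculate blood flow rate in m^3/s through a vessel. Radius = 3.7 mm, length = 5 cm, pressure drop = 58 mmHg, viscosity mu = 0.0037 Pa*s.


Q = pi*r^4*dP / (8*mu*L)
r = 0.0037 m, L = 0.05 m
dP = 58 mmHg = 7732.676 Pa
Q = 0.003076 m^3/s


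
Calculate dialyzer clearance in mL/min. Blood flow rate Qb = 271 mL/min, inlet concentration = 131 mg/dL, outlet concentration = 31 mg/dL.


K = Qb * (Cb_in - Cb_out) / Cb_in
K = 271 * (131 - 31) / 131
K = 206.9 mL/min


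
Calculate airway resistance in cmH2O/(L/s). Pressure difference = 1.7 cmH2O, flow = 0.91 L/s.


R = dP / flow
R = 1.7 / 0.91
R = 1.868 cmH2O/(L/s)


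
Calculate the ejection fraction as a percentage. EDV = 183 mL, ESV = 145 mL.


SV = EDV - ESV = 183 - 145 = 38 mL
EF = SV/EDV * 100 = 38/183 * 100
EF = 20.77%


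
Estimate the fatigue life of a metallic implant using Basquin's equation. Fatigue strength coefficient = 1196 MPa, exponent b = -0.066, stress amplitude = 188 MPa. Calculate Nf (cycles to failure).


sigma_a = sigma_f' * (2Nf)^b
2Nf = (sigma_a/sigma_f')^(1/b)
2Nf = (188/1196)^(1/-0.066)
2Nf = 1.497454e+12
Nf = 7.4873e+11


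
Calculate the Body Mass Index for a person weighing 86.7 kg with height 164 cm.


BMI = weight / height^2
height = 164 cm = 1.64 m
BMI = 86.7 / 1.64^2
BMI = 32.24 kg/m^2


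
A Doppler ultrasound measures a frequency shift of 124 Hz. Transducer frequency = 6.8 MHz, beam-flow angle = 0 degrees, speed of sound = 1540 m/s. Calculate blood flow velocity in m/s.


v = fd * c / (2 * f0 * cos(theta))
v = 124 * 1540 / (2 * 6.8000e+06 * cos(0))
v = 0.01404 m/s


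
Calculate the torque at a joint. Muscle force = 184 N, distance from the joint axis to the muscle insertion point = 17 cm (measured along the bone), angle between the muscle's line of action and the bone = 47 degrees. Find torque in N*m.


Torque = F * d * sin(theta)   (moment arm = d*sin(theta))
d = 17 cm = 0.17 m
Torque = 184 * 0.17 * sin(47)
Torque = 22.88 N*m


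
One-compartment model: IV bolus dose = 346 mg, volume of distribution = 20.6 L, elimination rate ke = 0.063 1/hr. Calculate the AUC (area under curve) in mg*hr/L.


C0 = Dose/Vd = 346/20.6 = 16.7961 mg/L
AUC = C0/ke = 16.7961/0.063
AUC = 266.6 mg*hr/L


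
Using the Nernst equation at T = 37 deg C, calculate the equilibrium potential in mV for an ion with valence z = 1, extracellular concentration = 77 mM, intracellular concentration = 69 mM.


E = (RT/(zF)) * ln(C_out/C_in)
T = 37 + 273.15 = 310.15 K
E = (8.314 * 310.15 / (1 * 96485)) * ln(77/69)
E = 2.932 mV


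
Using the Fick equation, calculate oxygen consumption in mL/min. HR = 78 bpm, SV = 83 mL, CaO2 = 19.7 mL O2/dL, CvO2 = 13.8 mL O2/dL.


CO = HR*SV = 78*83/1000 = 6.474 L/min
a-v O2 diff = 19.7 - 13.8 = 5.9 mL/dL
VO2 = CO * (CaO2-CvO2) * 10 dL/L
VO2 = 6.474 * 5.9 * 10
VO2 = 382 mL/min


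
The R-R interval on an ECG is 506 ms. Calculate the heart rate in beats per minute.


HR = 60 / RR_interval(s)
RR = 506 ms = 0.506 s
HR = 60 / 0.506 = 118.6 bpm


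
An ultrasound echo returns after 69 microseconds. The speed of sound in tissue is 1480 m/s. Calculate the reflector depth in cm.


depth = c * t / 2
t = 69 us = 6.9000e-05 s
depth = 1480 * 6.9000e-05 / 2
depth = 0.05106 m = 5.106 cm


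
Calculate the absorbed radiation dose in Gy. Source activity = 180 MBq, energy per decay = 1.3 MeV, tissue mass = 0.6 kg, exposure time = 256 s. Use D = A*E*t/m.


A = 180 MBq = 1.8000e+08 Bq
E = 1.3 MeV = 2.0826e-13 J
D = A*E*t/m = 1.8000e+08*2.0826e-13*256/0.6
D = 0.01599 Gy


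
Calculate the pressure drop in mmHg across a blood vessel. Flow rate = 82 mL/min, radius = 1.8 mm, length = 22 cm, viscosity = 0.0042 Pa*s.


dP = 8*mu*L*Q / (pi*r^4)
Q = 82 mL/min = 1.36667e-06 m^3/s
dP = 306.327 Pa = 306.327 / 133.322 mmHg = 2.298 mmHg


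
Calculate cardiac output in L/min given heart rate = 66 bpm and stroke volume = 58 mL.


CO = HR * SV
CO = 66 * 58 / 1000
CO = 3.828 L/min


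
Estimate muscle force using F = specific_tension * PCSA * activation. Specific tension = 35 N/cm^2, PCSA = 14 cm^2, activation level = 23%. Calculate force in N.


F = sigma * PCSA * activation
F = 35 * 14 * 0.23
F = 112.7 N


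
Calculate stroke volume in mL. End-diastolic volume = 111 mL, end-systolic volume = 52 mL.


SV = EDV - ESV
SV = 111 - 52
SV = 59 mL


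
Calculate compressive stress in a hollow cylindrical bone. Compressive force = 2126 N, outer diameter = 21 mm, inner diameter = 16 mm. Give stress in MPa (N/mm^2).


A = pi*(r_o^2 - r_i^2)
r_o = 10.5 mm, r_i = 8 mm
A = 145.299 mm^2
sigma = F/A = 2126 / 145.299
sigma = 14.63 MPa


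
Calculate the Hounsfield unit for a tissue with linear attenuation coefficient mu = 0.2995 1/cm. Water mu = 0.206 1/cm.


HU = ((mu_tissue - mu_water) / mu_water) * 1000
HU = ((0.2995 - 0.206) / 0.206) * 1000
HU = 453.9


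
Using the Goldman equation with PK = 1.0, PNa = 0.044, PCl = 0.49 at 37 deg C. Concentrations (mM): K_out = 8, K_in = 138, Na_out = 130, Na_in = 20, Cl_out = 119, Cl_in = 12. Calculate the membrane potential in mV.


Vm = (RT/F)*ln((PK*Ko + PNa*Nao + PCl*Cli)/(PK*Ki + PNa*Nai + PCl*Clo))
Numer = 19.6, Denom = 197.19
Vm = -61.7 mV


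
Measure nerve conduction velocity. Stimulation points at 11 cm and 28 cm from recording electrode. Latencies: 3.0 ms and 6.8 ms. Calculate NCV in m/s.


Distance = (28 - 11) / 100 = 0.17 m
dt = (6.8 - 3.0) / 1000 = 0.0038 s
NCV = dist / dt = 44.74 m/s


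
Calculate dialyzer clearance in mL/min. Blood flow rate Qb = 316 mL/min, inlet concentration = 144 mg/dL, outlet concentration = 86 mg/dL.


K = Qb * (Cb_in - Cb_out) / Cb_in
K = 316 * (144 - 86) / 144
K = 127.3 mL/min


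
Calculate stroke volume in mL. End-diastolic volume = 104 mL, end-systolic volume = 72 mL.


SV = EDV - ESV
SV = 104 - 72
SV = 32 mL


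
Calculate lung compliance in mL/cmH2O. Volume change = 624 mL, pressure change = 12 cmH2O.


C = dV / dP
C = 624 / 12
C = 52 mL/cmH2O


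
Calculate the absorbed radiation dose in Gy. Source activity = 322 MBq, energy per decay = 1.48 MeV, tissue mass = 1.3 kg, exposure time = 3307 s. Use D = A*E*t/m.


A = 322 MBq = 3.2200e+08 Bq
E = 1.48 MeV = 2.37096e-13 J
D = A*E*t/m = 3.2200e+08*2.37096e-13*3307/1.3
D = 0.1942 Gy


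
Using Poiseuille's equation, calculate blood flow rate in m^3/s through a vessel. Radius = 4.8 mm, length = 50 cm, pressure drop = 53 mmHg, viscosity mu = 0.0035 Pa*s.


Q = pi*r^4*dP / (8*mu*L)
r = 0.0048 m, L = 0.5 m
dP = 53 mmHg = 7066.066 Pa
Q = 8.4171e-04 m^3/s


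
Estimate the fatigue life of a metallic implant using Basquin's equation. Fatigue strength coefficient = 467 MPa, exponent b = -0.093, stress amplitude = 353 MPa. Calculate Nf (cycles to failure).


sigma_a = sigma_f' * (2Nf)^b
2Nf = (sigma_a/sigma_f')^(1/b)
2Nf = (353/467)^(1/-0.093)
2Nf = 20.272397
Nf = 10.14


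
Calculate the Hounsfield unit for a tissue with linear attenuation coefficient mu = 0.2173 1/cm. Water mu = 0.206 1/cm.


HU = ((mu_tissue - mu_water) / mu_water) * 1000
HU = ((0.2173 - 0.206) / 0.206) * 1000
HU = 54.85


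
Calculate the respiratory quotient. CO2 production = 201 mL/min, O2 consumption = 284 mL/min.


RQ = VCO2 / VO2
RQ = 201 / 284
RQ = 0.7077


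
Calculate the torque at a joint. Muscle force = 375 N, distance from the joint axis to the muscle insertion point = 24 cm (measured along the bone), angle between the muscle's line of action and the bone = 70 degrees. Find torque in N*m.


Torque = F * d * sin(theta)   (moment arm = d*sin(theta))
d = 24 cm = 0.24 m
Torque = 375 * 0.24 * sin(70)
Torque = 84.57 N*m


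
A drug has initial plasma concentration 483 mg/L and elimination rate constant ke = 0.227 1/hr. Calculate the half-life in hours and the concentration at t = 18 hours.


t_half = ln(2) / ke = 0.693147 / 0.227 = 3.054 hr
C(t) = C0 * exp(-ke*t) = 483 * exp(-0.227*18)
C(18) = 8.117 mg/L


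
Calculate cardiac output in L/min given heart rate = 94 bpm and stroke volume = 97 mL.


CO = HR * SV
CO = 94 * 97 / 1000
CO = 9.118 L/min


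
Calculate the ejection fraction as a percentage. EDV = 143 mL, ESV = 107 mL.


SV = EDV - ESV = 143 - 107 = 36 mL
EF = SV/EDV * 100 = 36/143 * 100
EF = 25.17%


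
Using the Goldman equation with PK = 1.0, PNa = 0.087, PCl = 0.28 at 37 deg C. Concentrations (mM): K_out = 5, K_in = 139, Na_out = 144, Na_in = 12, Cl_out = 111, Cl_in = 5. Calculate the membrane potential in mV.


Vm = (RT/F)*ln((PK*Ko + PNa*Nao + PCl*Cli)/(PK*Ki + PNa*Nai + PCl*Clo))
Numer = 18.928, Denom = 171.124
Vm = -58.84 mV


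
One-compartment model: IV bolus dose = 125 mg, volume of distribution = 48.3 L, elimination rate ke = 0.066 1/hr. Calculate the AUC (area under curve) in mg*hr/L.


C0 = Dose/Vd = 125/48.3 = 2.58799 mg/L
AUC = C0/ke = 2.58799/0.066
AUC = 39.21 mg*hr/L


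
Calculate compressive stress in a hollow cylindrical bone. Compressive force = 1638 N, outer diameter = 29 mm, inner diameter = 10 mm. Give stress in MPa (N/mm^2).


A = pi*(r_o^2 - r_i^2)
r_o = 14.5 mm, r_i = 5 mm
A = 581.98 mm^2
sigma = F/A = 1638 / 581.98
sigma = 2.815 MPa


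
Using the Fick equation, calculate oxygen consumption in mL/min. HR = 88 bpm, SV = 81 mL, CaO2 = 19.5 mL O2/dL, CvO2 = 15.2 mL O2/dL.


CO = HR*SV = 88*81/1000 = 7.128 L/min
a-v O2 diff = 19.5 - 15.2 = 4.3 mL/dL
VO2 = CO * (CaO2-CvO2) * 10 dL/L
VO2 = 7.128 * 4.3 * 10
VO2 = 306.5 mL/min


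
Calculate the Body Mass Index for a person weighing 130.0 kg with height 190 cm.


BMI = weight / height^2
height = 190 cm = 1.9 m
BMI = 130.0 / 1.9^2
BMI = 36.01 kg/m^2


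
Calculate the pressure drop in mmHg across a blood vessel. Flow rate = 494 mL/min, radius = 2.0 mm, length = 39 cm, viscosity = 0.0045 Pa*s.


dP = 8*mu*L*Q / (pi*r^4)
Q = 494 mL/min = 8.23333e-06 m^3/s
dP = 2299.71 Pa = 2299.71 / 133.322 mmHg = 17.25 mmHg


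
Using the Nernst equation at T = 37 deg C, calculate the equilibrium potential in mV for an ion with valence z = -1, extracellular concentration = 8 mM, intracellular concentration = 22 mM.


E = (RT/(zF)) * ln(C_out/C_in)
T = 37 + 273.15 = 310.15 K
E = (8.314 * 310.15 / (-1 * 96485)) * ln(8/22)
E = 27.04 mV


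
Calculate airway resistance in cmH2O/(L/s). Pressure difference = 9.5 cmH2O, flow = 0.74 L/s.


R = dP / flow
R = 9.5 / 0.74
R = 12.84 cmH2O/(L/s)


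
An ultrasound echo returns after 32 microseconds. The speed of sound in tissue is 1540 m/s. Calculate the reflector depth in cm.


depth = c * t / 2
t = 32 us = 3.2000e-05 s
depth = 1540 * 3.2000e-05 / 2
depth = 0.02464 m = 2.464 cm


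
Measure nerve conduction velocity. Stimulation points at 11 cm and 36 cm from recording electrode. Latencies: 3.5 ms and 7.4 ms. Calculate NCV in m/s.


Distance = (36 - 11) / 100 = 0.25 m
dt = (7.4 - 3.5) / 1000 = 0.0039 s
NCV = dist / dt = 64.1 m/s


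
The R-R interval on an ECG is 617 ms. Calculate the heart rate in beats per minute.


HR = 60 / RR_interval(s)
RR = 617 ms = 0.617 s
HR = 60 / 0.617 = 97.24 bpm


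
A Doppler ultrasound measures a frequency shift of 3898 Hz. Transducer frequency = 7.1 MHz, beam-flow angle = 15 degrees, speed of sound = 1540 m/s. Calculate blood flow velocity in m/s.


v = fd * c / (2 * f0 * cos(theta))
v = 3898 * 1540 / (2 * 7.1000e+06 * cos(15))
v = 0.4377 m/s


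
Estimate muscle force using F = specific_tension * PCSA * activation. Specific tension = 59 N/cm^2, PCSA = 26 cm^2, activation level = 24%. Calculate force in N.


F = sigma * PCSA * activation
F = 59 * 26 * 0.24
F = 368.2 N


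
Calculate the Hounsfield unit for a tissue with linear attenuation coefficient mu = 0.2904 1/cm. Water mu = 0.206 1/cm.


HU = ((mu_tissue - mu_water) / mu_water) * 1000
HU = ((0.2904 - 0.206) / 0.206) * 1000
HU = 409.7


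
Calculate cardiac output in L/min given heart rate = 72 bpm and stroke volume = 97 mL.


CO = HR * SV
CO = 72 * 97 / 1000
CO = 6.984 L/min


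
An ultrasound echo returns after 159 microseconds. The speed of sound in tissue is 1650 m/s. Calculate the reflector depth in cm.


depth = c * t / 2
t = 159 us = 1.5900e-04 s
depth = 1650 * 1.5900e-04 / 2
depth = 0.131175 m = 13.1175 cm


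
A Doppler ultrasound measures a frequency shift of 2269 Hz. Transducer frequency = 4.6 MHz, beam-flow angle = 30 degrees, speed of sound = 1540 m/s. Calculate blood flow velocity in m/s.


v = fd * c / (2 * f0 * cos(theta))
v = 2269 * 1540 / (2 * 4.6000e+06 * cos(30))
v = 0.4386 m/s


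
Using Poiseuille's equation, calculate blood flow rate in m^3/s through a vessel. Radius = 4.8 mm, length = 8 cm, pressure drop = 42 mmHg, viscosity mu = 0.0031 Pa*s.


Q = pi*r^4*dP / (8*mu*L)
r = 0.0048 m, L = 0.08 m
dP = 42 mmHg = 5599.524 Pa
Q = 0.004707 m^3/s


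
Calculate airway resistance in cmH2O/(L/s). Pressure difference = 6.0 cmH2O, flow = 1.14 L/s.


R = dP / flow
R = 6.0 / 1.14
R = 5.263 cmH2O/(L/s)


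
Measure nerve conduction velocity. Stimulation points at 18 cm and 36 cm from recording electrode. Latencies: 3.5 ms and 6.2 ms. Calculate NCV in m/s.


Distance = (36 - 18) / 100 = 0.18 m
dt = (6.2 - 3.5) / 1000 = 0.0027 s
NCV = dist / dt = 66.67 m/s


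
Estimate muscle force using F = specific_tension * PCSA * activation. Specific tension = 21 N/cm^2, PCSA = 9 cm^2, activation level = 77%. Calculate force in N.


F = sigma * PCSA * activation
F = 21 * 9 * 0.77
F = 145.5 N


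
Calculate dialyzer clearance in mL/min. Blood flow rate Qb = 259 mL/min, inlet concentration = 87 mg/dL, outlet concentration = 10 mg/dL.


K = Qb * (Cb_in - Cb_out) / Cb_in
K = 259 * (87 - 10) / 87
K = 229.2 mL/min


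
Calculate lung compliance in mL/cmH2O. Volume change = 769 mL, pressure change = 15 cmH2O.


C = dV / dP
C = 769 / 15
C = 51.27 mL/cmH2O


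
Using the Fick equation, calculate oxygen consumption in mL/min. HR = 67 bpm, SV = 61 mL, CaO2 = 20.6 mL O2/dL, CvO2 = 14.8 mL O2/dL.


CO = HR*SV = 67*61/1000 = 4.087 L/min
a-v O2 diff = 20.6 - 14.8 = 5.8 mL/dL
VO2 = CO * (CaO2-CvO2) * 10 dL/L
VO2 = 4.087 * 5.8 * 10
VO2 = 237 mL/min


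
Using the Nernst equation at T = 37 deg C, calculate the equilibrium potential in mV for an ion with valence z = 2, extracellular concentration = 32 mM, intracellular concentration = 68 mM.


E = (RT/(zF)) * ln(C_out/C_in)
T = 37 + 273.15 = 310.15 K
E = (8.314 * 310.15 / (2 * 96485)) * ln(32/68)
E = -10.07 mV


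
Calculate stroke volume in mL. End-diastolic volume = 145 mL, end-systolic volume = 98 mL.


SV = EDV - ESV
SV = 145 - 98
SV = 47 mL


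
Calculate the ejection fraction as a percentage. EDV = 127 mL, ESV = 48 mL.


SV = EDV - ESV = 127 - 48 = 79 mL
EF = SV/EDV * 100 = 79/127 * 100
EF = 62.2%


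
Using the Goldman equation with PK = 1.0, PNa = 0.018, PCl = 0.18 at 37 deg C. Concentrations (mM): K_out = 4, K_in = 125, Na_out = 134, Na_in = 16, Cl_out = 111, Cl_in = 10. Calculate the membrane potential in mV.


Vm = (RT/F)*ln((PK*Ko + PNa*Nao + PCl*Cli)/(PK*Ki + PNa*Nai + PCl*Clo))
Numer = 8.212, Denom = 145.268
Vm = -76.78 mV


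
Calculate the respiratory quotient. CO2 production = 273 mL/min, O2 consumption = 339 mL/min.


RQ = VCO2 / VO2
RQ = 273 / 339
RQ = 0.8053


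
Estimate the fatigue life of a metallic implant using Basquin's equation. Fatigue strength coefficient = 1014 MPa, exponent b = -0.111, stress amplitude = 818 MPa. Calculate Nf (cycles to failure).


sigma_a = sigma_f' * (2Nf)^b
2Nf = (sigma_a/sigma_f')^(1/b)
2Nf = (818/1014)^(1/-0.111)
2Nf = 6.9247207
Nf = 3.462


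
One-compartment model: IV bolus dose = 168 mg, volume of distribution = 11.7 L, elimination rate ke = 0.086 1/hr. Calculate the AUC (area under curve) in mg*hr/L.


C0 = Dose/Vd = 168/11.7 = 14.359 mg/L
AUC = C0/ke = 14.359/0.086
AUC = 167 mg*hr/L


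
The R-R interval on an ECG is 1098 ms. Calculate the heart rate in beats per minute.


HR = 60 / RR_interval(s)
RR = 1098 ms = 1.098 s
HR = 60 / 1.098 = 54.64 bpm


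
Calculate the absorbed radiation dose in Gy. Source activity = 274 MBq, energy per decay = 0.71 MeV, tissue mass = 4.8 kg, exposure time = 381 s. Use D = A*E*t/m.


A = 274 MBq = 2.7400e+08 Bq
E = 0.71 MeV = 1.13742e-13 J
D = A*E*t/m = 2.7400e+08*1.13742e-13*381/4.8
D = 0.002474 Gy


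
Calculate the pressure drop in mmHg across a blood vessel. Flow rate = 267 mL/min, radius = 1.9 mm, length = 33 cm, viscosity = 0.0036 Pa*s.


dP = 8*mu*L*Q / (pi*r^4)
Q = 267 mL/min = 4.45e-06 m^3/s
dP = 1033 Pa = 1033 / 133.322 mmHg = 7.748 mmHg


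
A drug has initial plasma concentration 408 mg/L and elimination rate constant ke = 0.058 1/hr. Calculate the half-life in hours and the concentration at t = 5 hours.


t_half = ln(2) / ke = 0.693147 / 0.058 = 11.95 hr
C(t) = C0 * exp(-ke*t) = 408 * exp(-0.058*5)
C(5) = 305.3 mg/L


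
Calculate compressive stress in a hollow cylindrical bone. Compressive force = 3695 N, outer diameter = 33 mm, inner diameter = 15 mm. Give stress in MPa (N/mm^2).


A = pi*(r_o^2 - r_i^2)
r_o = 16.5 mm, r_i = 7.5 mm
A = 678.584 mm^2
sigma = F/A = 3695 / 678.584
sigma = 5.445 MPa


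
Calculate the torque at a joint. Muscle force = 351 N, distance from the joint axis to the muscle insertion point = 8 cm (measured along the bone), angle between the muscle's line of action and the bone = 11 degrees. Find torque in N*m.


Torque = F * d * sin(theta)   (moment arm = d*sin(theta))
d = 8 cm = 0.08 m
Torque = 351 * 0.08 * sin(11)
Torque = 5.358 N*m


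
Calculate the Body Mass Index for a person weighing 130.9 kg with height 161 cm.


BMI = weight / height^2
height = 161 cm = 1.61 m
BMI = 130.9 / 1.61^2
BMI = 50.5 kg/m^2


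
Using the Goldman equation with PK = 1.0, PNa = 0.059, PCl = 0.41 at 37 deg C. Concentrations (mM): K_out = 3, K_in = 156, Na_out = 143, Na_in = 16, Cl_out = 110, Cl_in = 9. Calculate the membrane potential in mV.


Vm = (RT/F)*ln((PK*Ko + PNa*Nao + PCl*Cli)/(PK*Ki + PNa*Nai + PCl*Clo))
Numer = 15.127, Denom = 202.044
Vm = -69.27 mV


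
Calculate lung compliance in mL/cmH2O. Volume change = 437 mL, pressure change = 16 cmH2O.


C = dV / dP
C = 437 / 16
C = 27.31 mL/cmH2O


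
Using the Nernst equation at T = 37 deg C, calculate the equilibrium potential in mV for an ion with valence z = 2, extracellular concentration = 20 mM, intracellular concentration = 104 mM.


E = (RT/(zF)) * ln(C_out/C_in)
T = 37 + 273.15 = 310.15 K
E = (8.314 * 310.15 / (2 * 96485)) * ln(20/104)
E = -22.03 mV


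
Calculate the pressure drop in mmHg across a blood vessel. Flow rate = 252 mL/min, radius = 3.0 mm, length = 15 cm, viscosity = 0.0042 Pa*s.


dP = 8*mu*L*Q / (pi*r^4)
Q = 252 mL/min = 4.2e-06 m^3/s
dP = 83.185 Pa = 83.185 / 133.322 mmHg = 0.6239 mmHg


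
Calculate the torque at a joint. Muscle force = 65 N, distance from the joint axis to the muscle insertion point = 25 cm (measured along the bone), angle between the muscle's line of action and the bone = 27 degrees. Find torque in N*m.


Torque = F * d * sin(theta)   (moment arm = d*sin(theta))
d = 25 cm = 0.25 m
Torque = 65 * 0.25 * sin(27)
Torque = 7.377 N*m


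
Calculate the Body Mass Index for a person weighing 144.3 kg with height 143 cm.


BMI = weight / height^2
height = 143 cm = 1.43 m
BMI = 144.3 / 1.43^2
BMI = 70.57 kg/m^2


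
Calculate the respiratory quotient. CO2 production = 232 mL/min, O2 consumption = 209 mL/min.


RQ = VCO2 / VO2
RQ = 232 / 209
RQ = 1.11


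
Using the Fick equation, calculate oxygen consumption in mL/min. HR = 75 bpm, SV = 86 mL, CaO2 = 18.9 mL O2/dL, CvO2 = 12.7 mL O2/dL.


CO = HR*SV = 75*86/1000 = 6.45 L/min
a-v O2 diff = 18.9 - 12.7 = 6.2 mL/dL
VO2 = CO * (CaO2-CvO2) * 10 dL/L
VO2 = 6.45 * 6.2 * 10
VO2 = 399.9 mL/min


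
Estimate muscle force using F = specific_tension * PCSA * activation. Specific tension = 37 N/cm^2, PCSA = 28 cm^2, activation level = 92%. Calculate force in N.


F = sigma * PCSA * activation
F = 37 * 28 * 0.92
F = 953.1 N


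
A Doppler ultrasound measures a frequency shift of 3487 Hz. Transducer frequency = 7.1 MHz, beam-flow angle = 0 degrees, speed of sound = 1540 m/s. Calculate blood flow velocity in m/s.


v = fd * c / (2 * f0 * cos(theta))
v = 3487 * 1540 / (2 * 7.1000e+06 * cos(0))
v = 0.3782 m/s


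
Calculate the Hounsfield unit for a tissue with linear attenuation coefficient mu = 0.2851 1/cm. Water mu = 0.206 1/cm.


HU = ((mu_tissue - mu_water) / mu_water) * 1000
HU = ((0.2851 - 0.206) / 0.206) * 1000
HU = 384


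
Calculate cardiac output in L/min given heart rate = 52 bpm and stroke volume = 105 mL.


CO = HR * SV
CO = 52 * 105 / 1000
CO = 5.46 L/min


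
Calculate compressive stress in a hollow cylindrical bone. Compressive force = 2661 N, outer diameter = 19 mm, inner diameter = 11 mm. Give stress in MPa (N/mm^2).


A = pi*(r_o^2 - r_i^2)
r_o = 9.5 mm, r_i = 5.5 mm
A = 188.496 mm^2
sigma = F/A = 2661 / 188.496
sigma = 14.12 MPa


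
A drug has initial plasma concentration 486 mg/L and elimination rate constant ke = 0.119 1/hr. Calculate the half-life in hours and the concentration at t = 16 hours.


t_half = ln(2) / ke = 0.693147 / 0.119 = 5.825 hr
C(t) = C0 * exp(-ke*t) = 486 * exp(-0.119*16)
C(16) = 72.4 mg/L


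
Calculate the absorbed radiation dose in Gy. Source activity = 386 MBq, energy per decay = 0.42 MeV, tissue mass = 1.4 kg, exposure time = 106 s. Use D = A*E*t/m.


A = 386 MBq = 3.8600e+08 Bq
E = 0.42 MeV = 6.7284e-14 J
D = A*E*t/m = 3.8600e+08*6.7284e-14*106/1.4
D = 0.001966 Gy


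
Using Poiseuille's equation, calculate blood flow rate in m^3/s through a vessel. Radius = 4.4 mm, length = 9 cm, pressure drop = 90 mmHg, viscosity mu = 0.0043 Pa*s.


Q = pi*r^4*dP / (8*mu*L)
r = 0.0044 m, L = 0.09 m
dP = 90 mmHg = 11998.98 Pa
Q = 0.004564 m^3/s


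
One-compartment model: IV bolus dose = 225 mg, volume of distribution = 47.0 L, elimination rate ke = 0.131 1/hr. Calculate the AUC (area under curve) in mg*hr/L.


C0 = Dose/Vd = 225/47.0 = 4.78723 mg/L
AUC = C0/ke = 4.78723/0.131
AUC = 36.54 mg*hr/L


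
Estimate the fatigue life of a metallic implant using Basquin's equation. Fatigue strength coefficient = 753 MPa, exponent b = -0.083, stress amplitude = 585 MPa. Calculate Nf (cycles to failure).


sigma_a = sigma_f' * (2Nf)^b
2Nf = (sigma_a/sigma_f')^(1/b)
2Nf = (585/753)^(1/-0.083)
2Nf = 20.938865
Nf = 10.47


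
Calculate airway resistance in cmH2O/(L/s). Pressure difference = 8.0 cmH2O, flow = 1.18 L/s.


R = dP / flow
R = 8.0 / 1.18
R = 6.78 cmH2O/(L/s)


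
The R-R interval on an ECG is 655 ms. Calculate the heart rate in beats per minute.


HR = 60 / RR_interval(s)
RR = 655 ms = 0.655 s
HR = 60 / 0.655 = 91.6 bpm


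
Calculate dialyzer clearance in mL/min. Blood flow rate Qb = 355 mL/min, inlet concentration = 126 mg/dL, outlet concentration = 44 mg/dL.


K = Qb * (Cb_in - Cb_out) / Cb_in
K = 355 * (126 - 44) / 126
K = 231 mL/min


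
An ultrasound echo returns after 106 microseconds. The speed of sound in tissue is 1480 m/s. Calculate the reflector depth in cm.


depth = c * t / 2
t = 106 us = 1.0600e-04 s
depth = 1480 * 1.0600e-04 / 2
depth = 0.07844 m = 7.844 cm


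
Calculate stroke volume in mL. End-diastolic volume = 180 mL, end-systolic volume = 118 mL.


SV = EDV - ESV
SV = 180 - 118
SV = 62 mL


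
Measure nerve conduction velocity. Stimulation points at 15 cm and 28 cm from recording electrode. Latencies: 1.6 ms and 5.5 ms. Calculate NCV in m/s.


Distance = (28 - 15) / 100 = 0.13 m
dt = (5.5 - 1.6) / 1000 = 0.0039 s
NCV = dist / dt = 33.33 m/s


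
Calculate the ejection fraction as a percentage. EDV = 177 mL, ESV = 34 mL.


SV = EDV - ESV = 177 - 34 = 143 mL
EF = SV/EDV * 100 = 143/177 * 100
EF = 80.79%


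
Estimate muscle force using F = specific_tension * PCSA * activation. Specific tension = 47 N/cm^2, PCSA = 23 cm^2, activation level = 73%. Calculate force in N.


F = sigma * PCSA * activation
F = 47 * 23 * 0.73
F = 789.1 N


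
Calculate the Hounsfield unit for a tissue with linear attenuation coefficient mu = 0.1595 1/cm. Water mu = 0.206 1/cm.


HU = ((mu_tissue - mu_water) / mu_water) * 1000
HU = ((0.1595 - 0.206) / 0.206) * 1000
HU = -225.7


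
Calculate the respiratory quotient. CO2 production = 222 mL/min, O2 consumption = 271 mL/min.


RQ = VCO2 / VO2
RQ = 222 / 271
RQ = 0.8192


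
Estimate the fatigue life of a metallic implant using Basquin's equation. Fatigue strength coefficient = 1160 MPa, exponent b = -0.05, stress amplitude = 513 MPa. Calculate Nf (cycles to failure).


sigma_a = sigma_f' * (2Nf)^b
2Nf = (sigma_a/sigma_f')^(1/b)
2Nf = (513/1160)^(1/-0.05)
2Nf = 12212722
Nf = 6.1064e+06


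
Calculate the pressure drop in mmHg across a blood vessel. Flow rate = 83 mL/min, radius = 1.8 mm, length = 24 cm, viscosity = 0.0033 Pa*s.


dP = 8*mu*L*Q / (pi*r^4)
Q = 83 mL/min = 1.38333e-06 m^3/s
dP = 265.767 Pa = 265.767 / 133.322 mmHg = 1.993 mmHg


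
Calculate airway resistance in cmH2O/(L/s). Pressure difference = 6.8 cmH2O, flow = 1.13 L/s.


R = dP / flow
R = 6.8 / 1.13
R = 6.018 cmH2O/(L/s)


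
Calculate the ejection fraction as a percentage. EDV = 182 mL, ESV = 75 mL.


SV = EDV - ESV = 182 - 75 = 107 mL
EF = SV/EDV * 100 = 107/182 * 100
EF = 58.79%


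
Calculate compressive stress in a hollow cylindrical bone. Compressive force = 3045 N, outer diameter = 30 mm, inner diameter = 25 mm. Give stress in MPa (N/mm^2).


A = pi*(r_o^2 - r_i^2)
r_o = 15 mm, r_i = 12.5 mm
A = 215.984 mm^2
sigma = F/A = 3045 / 215.984
sigma = 14.1 MPa


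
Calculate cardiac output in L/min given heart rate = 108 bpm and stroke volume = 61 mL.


CO = HR * SV
CO = 108 * 61 / 1000
CO = 6.588 L/min


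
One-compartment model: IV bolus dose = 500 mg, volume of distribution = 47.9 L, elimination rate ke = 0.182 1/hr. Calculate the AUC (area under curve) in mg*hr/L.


C0 = Dose/Vd = 500/47.9 = 10.4384 mg/L
AUC = C0/ke = 10.4384/0.182
AUC = 57.35 mg*hr/L


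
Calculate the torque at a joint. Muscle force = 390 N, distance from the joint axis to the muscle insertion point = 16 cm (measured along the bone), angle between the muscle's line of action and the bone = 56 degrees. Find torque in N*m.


Torque = F * d * sin(theta)   (moment arm = d*sin(theta))
d = 16 cm = 0.16 m
Torque = 390 * 0.16 * sin(56)
Torque = 51.73 N*m


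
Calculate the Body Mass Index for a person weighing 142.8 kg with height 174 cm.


BMI = weight / height^2
height = 174 cm = 1.74 m
BMI = 142.8 / 1.74^2
BMI = 47.17 kg/m^2


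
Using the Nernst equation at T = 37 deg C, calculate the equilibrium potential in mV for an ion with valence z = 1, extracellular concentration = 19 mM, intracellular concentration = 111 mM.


E = (RT/(zF)) * ln(C_out/C_in)
T = 37 + 273.15 = 310.15 K
E = (8.314 * 310.15 / (1 * 96485)) * ln(19/111)
E = -47.17 mV


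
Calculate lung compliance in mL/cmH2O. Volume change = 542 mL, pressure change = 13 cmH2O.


C = dV / dP
C = 542 / 13
C = 41.69 mL/cmH2O


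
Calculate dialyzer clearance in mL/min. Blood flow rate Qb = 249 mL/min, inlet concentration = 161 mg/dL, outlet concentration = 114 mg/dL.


K = Qb * (Cb_in - Cb_out) / Cb_in
K = 249 * (161 - 114) / 161
K = 72.69 mL/min


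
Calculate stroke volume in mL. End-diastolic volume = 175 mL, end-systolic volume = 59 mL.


SV = EDV - ESV
SV = 175 - 59
SV = 116 mL


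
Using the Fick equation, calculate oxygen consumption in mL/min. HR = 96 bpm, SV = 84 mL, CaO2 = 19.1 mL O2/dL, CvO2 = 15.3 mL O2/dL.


CO = HR*SV = 96*84/1000 = 8.064 L/min
a-v O2 diff = 19.1 - 15.3 = 3.8 mL/dL
VO2 = CO * (CaO2-CvO2) * 10 dL/L
VO2 = 8.064 * 3.8 * 10
VO2 = 306.4 mL/min


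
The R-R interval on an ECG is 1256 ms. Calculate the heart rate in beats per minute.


HR = 60 / RR_interval(s)
RR = 1256 ms = 1.256 s
HR = 60 / 1.256 = 47.77 bpm


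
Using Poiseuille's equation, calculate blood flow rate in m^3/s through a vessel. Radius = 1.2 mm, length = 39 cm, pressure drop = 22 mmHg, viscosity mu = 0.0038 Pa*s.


Q = pi*r^4*dP / (8*mu*L)
r = 0.0012 m, L = 0.39 m
dP = 22 mmHg = 2933.084 Pa
Q = 1.6116e-06 m^3/s


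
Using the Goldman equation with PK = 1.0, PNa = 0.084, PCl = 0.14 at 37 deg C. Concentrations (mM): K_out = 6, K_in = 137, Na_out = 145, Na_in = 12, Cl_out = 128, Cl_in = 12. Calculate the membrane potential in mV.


Vm = (RT/F)*ln((PK*Ko + PNa*Nao + PCl*Cli)/(PK*Ki + PNa*Nai + PCl*Clo))
Numer = 19.86, Denom = 155.928
Vm = -55.07 mV


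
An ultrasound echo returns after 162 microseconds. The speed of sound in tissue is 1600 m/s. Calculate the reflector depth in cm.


depth = c * t / 2
t = 162 us = 1.6200e-04 s
depth = 1600 * 1.6200e-04 / 2
depth = 0.1296 m = 12.96 cm


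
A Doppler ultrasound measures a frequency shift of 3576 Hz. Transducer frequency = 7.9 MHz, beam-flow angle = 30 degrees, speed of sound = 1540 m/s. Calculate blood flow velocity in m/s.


v = fd * c / (2 * f0 * cos(theta))
v = 3576 * 1540 / (2 * 7.9000e+06 * cos(30))
v = 0.4025 m/s


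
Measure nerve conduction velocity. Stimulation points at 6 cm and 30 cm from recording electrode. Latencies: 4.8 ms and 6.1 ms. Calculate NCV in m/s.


Distance = (30 - 6) / 100 = 0.24 m
dt = (6.1 - 4.8) / 1000 = 0.0013 s
NCV = dist / dt = 184.6 m/s


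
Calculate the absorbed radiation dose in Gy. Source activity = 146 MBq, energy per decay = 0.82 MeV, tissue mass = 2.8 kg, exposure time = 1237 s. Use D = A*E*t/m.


A = 146 MBq = 1.4600e+08 Bq
E = 0.82 MeV = 1.31364e-13 J
D = A*E*t/m = 1.4600e+08*1.31364e-13*1237/2.8
D = 0.008473 Gy


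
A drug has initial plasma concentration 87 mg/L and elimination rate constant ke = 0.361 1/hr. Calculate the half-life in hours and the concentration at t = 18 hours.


t_half = ln(2) / ke = 0.693147 / 0.361 = 1.92 hr
C(t) = C0 * exp(-ke*t) = 87 * exp(-0.361*18)
C(18) = 0.1311 mg/L


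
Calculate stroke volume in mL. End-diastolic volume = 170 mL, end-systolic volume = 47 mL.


SV = EDV - ESV
SV = 170 - 47
SV = 123 mL
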